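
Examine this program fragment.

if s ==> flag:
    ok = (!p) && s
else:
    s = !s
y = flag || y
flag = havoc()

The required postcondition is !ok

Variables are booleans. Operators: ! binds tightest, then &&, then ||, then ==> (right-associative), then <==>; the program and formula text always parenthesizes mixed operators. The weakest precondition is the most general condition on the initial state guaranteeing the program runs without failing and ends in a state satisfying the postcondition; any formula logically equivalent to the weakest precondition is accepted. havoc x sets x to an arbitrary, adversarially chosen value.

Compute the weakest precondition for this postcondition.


Working backward. After the program, !ok must hold.
Before havoc flag: !ok
Before y := flag || y: !ok
Then branch requires !((!p) && s); else branch requires !ok.
Before the if: ((s ==> flag) ==> (!((!p) && s))) && ((!(s ==> flag)) ==> (!ok))
Answer: WP = ((s ==> flag) ==> (!((!p) && s))) && ((!(s ==> flag)) ==> (!ok))


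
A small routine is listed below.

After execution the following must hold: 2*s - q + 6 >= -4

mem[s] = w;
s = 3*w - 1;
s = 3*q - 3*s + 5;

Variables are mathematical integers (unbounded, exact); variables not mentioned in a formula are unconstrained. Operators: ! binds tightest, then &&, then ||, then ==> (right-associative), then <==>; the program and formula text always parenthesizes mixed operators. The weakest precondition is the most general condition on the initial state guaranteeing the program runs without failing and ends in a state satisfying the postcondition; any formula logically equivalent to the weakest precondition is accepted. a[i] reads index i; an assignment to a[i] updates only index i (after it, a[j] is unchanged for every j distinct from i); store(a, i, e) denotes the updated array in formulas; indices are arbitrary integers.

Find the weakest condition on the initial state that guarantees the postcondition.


Working backward. After the program, the postcondition 2*s - q + 6 >= -4 must hold; in canonical form it is 2*s >= q - 10.
Before s := 3*q - 3*s + 5: 5*q >= 6*s - 20
Before s := 3*w - 1: 5*q >= 18*w - 26
Before mem[s] := w: 5*q >= 18*w - 26
Answer: WP = 5*q >= 18*w - 26


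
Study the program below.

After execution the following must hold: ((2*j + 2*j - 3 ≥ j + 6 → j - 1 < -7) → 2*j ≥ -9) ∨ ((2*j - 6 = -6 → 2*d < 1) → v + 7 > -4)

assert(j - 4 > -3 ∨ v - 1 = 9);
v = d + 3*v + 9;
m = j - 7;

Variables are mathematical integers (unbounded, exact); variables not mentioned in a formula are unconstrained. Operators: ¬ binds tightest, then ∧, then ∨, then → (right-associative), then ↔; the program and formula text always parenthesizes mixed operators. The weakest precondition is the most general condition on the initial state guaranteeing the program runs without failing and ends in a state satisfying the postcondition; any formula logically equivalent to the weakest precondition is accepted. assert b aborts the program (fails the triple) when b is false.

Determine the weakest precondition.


Working backward. After the program, the postcondition ((2*j + 2*j - 3 ≥ j + 6 → j - 1 < -7) → 2*j ≥ -9) ∨ ((2*j - 6 = -6 → 2*d < 1) → v + 7 > -4) must hold; in canonical form it is ((3*j ≥ 9 → j < -6) → 2*j ≥ -9) ∨ ((2*j = 0 → 2*d < 1) → v > -11).
Before m := j - 7: ((3*j ≥ 9 → j < -6) → 2*j ≥ -9) ∨ ((2*j = 0 → 2*d < 1) → v > -11)
Before v := d + 3*v + 9: ((3*j ≥ 9 → j < -6) → 2*j ≥ -9) ∨ ((2*j = 0 → 2*d < 1) → d + 3*v > -20)
Before assert j - 4 > -3 ∨ v - 1 = 9: (j > 1 ∨ v = 10) ∧ (((3*j ≥ 9 → j < -6) → 2*j ≥ -9) ∨ ((2*j = 0 → 2*d < 1) → d + 3*v > -20))
Answer: WP = (j > 1 ∨ v = 10) ∧ (((3*j ≥ 9 → j < -6) → 2*j ≥ -9) ∨ ((2*j = 0 → 2*d < 1) → d + 3*v > -20))


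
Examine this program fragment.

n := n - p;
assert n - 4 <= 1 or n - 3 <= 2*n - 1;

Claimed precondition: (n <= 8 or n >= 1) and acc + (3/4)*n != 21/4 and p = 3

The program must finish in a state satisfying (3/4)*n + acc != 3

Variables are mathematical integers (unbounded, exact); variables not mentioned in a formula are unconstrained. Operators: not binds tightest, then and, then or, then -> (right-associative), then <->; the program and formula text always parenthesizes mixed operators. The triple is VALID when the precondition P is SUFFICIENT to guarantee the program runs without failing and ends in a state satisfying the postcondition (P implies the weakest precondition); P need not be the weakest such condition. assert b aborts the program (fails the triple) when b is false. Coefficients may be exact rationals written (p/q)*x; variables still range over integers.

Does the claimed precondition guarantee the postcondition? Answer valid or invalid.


Working backward. After the program, the postcondition (3/4)*n + acc != 3 must hold; in canonical form it is acc + (3/4)*n != 3.
Before assert n - 4 <= 1 or n - 3 <= 2*n - 1: (n <= 5 or n >= -2) and acc + (3/4)*n != 3
Before n := n - p: (n <= p + 5 or n >= p - 2) and acc + (3/4)*n != (3/4)*p + 3
The weakest precondition is (n <= p + 5 or n >= p - 2) and acc + (3/4)*n != (3/4)*p + 3.
Check whether (n <= 8 or n >= 1) and acc + (3/4)*n != 21/4 and p = 3 implies it.
Every state satisfying the precondition satisfies the weakest precondition: the implication holds.
Answer: valid


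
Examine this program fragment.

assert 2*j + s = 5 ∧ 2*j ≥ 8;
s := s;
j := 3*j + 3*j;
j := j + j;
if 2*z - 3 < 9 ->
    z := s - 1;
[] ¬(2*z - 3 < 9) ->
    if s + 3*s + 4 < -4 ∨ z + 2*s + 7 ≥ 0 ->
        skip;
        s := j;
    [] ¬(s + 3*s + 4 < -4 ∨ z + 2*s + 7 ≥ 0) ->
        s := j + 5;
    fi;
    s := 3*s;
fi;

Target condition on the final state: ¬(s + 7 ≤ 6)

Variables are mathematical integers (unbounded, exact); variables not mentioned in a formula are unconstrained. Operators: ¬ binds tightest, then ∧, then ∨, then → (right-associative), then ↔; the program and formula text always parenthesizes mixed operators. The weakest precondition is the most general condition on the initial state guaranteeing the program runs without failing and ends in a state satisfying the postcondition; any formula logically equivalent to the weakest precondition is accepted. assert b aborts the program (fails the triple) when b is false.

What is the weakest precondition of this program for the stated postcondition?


Working backward. After the program, the postcondition ¬(s + 7 ≤ 6) must hold; in canonical form it is ¬(s ≤ -1).
Then branch requires ¬(s ≤ -1); else branch requires ((4*s < -8 ∨ 2*s + z ≥ -7) → (¬(3*j ≤ -1))) ∧ ((¬(4*s < -8 ∨ 2*s + z ≥ -7)) → (¬(3*j ≤ -16))).
Before the if: (2*z < 12 → (¬(s ≤ -1))) ∧ ((¬(2*z < 12)) → (((4*s < -8 ∨ 2*s + z ≥ -7) → (¬(3*j ≤ -1))) ∧ ((¬(4*s < -8 ∨ 2*s + z ≥ -7)) → (¬(3*j ≤ -16)))))
Before j := j + j: (2*z < 12 → (¬(s ≤ -1))) ∧ ((¬(2*z < 12)) → (((4*s < -8 ∨ 2*s + z ≥ -7) → (¬(6*j ≤ -1))) ∧ ((¬(4*s < -8 ∨ 2*s + z ≥ -7)) → (¬(6*j ≤ -16)))))
Before j := 3*j + 3*j: (2*z < 12 → (¬(s ≤ -1))) ∧ ((¬(2*z < 12)) → (((4*s < -8 ∨ 2*s + z ≥ -7) → (¬(36*j ≤ -1))) ∧ ((¬(4*s < -8 ∨ 2*s + z ≥ -7)) → (¬(36*j ≤ -16)))))
Before s := s: (2*z < 12 → (¬(s ≤ -1))) ∧ ((¬(2*z < 12)) → (((4*s < -8 ∨ 2*s + z ≥ -7) → (¬(36*j ≤ -1))) ∧ ((¬(4*s < -8 ∨ 2*s + z ≥ -7)) → (¬(36*j ≤ -16)))))
Before assert 2*j + s = 5 ∧ 2*j ≥ 8: 2*j + s = 5 ∧ 2*j ≥ 8 ∧ (2*z < 12 → (¬(s ≤ -1))) ∧ ((¬(2*z < 12)) → (((4*s < -8 ∨ 2*s + z ≥ -7) → (¬(36*j ≤ -1))) ∧ ((¬(4*s < -8 ∨ 2*s + z ≥ -7)) → (¬(36*j ≤ -16)))))
Answer: WP = 2*j + s = 5 ∧ 2*j ≥ 8 ∧ (2*z < 12 → (¬(s ≤ -1))) ∧ ((¬(2*z < 12)) → (((4*s < -8 ∨ 2*s + z ≥ -7) → (¬(36*j ≤ -1))) ∧ ((¬(4*s < -8 ∨ 2*s + z ≥ -7)) → (¬(36*j ≤ -16)))))


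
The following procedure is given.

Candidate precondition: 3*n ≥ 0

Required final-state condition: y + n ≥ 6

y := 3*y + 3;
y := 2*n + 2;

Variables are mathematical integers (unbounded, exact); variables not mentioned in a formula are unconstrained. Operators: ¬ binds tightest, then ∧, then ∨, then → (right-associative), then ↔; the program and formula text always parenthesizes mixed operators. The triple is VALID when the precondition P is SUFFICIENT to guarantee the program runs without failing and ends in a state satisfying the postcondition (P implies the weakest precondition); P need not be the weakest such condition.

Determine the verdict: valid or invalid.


Working backward. After the program, the postcondition y + n ≥ 6 must hold; in canonical form it is n + y ≥ 6.
Before y := 2*n + 2: 3*n ≥ 4
Before y := 3*y + 3: 3*n ≥ 4
The weakest precondition is 3*n ≥ 4.
Check whether 3*n ≥ 0 implies it.
Countermodel: at the initial state n = 0, the precondition holds but the weakest precondition fails.
Answer: invalid


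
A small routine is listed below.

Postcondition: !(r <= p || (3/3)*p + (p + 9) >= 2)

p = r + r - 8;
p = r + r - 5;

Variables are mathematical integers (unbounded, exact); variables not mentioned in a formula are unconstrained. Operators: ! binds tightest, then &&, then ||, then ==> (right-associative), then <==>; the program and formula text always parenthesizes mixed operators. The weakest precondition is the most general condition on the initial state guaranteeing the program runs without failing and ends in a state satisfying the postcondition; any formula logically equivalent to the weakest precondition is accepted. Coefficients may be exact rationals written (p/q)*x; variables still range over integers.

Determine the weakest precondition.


Working backward. After the program, the postcondition !(r <= p || (3/3)*p + (p + 9) >= 2) must hold; in canonical form it is !(r <= p || 2*p >= -7).
Before p := r + r - 5: !(r >= 5 || 4*r >= 3)
Before p := r + r - 8: !(r >= 5 || 4*r >= 3)
Answer: WP = !(r >= 5 || 4*r >= 3)


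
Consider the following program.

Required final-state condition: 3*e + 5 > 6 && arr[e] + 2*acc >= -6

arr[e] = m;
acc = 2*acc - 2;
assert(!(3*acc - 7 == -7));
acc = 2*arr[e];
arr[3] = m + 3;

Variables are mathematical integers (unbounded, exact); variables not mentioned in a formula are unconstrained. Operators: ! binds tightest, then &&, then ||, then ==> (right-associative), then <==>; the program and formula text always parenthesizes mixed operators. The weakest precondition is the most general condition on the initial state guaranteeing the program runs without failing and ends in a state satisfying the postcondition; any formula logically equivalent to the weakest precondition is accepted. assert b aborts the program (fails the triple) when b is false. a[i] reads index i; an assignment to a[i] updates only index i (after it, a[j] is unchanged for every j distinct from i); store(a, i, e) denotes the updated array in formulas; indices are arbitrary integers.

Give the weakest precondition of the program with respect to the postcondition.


Working backward. After the program, the postcondition 3*e + 5 > 6 && arr[e] + 2*acc >= -6 must hold; in canonical form it is 3*e > 1 && arr[e] + 2*acc >= -6.
Before arr[3] := m + 3: 3*e > 1 && store(arr, 3, m + 3)[e] + 2*acc >= -6
Before acc := 2*arr[e]: 3*e > 1 && 4*arr[e] + store(arr, 3, m + 3)[e] >= -6
Before assert !(3*acc - 7 == -7): (!(3*acc == 0)) && 3*e > 1 && 4*arr[e] + store(arr, 3, m + 3)[e] >= -6
Before acc := 2*acc - 2: (!(6*acc == 6)) && 3*e > 1 && 4*arr[e] + store(arr, 3, m + 3)[e] >= -6
Before arr[e] := m: (!(6*acc == 6)) && 3*e > 1 && 4*store(arr, e, m)[e] + store(store(arr, e, m), 3, m + 3)[e] >= -6
Answer: WP = (!(6*acc == 6)) && 3*e > 1 && 4*store(arr, e, m)[e] + store(store(arr, e, m), 3, m + 3)[e] >= -6


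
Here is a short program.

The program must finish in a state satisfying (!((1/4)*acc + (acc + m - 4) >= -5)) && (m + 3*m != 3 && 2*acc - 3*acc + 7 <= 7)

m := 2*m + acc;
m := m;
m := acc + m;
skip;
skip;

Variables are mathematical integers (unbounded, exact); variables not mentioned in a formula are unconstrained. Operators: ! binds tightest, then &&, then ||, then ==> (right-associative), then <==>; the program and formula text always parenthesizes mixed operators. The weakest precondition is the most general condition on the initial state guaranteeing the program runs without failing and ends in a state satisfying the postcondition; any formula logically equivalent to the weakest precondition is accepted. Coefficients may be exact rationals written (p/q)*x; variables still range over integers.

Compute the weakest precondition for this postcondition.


Working backward. After the program, the postcondition (!((1/4)*acc + (acc + m - 4) >= -5)) && (m + 3*m != 3 && 2*acc - 3*acc + 7 <= 7) must hold; in canonical form it is (!((5/4)*acc + m >= -1)) && 4*m != 3 && acc >= 0.
Before skip: (!((5/4)*acc + m >= -1)) && 4*m != 3 && acc >= 0
Before skip: (!((5/4)*acc + m >= -1)) && 4*m != 3 && acc >= 0
Before m := acc + m: (!((9/4)*acc + m >= -1)) && 4*acc + 4*m != 3 && acc >= 0
Before m := m: (!((9/4)*acc + m >= -1)) && 4*acc + 4*m != 3 && acc >= 0
Before m := 2*m + acc: (!((13/4)*acc + 2*m >= -1)) && 8*acc + 8*m != 3 && acc >= 0
Answer: WP = (!((13/4)*acc + 2*m >= -1)) && 8*acc + 8*m != 3 && acc >= 0


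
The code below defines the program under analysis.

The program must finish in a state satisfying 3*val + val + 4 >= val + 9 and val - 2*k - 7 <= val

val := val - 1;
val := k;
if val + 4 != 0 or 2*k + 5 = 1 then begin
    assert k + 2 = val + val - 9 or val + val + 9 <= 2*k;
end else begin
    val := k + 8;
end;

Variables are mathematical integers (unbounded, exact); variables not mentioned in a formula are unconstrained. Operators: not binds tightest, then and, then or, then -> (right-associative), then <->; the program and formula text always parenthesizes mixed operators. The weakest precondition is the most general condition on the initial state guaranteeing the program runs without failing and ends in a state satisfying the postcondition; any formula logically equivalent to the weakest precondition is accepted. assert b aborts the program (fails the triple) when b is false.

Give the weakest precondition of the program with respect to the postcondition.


Working backward. After the program, the postcondition 3*val + val + 4 >= val + 9 and val - 2*k - 7 <= val must hold; in canonical form it is 3*val >= 5 and 2*k >= -7.
Then branch requires (k = 2*val - 11 or 2*val <= 2*k - 9) and 3*val >= 5 and 2*k >= -7; else branch requires 3*k >= -19 and 2*k >= -7.
Before the if: ((val != -4 or 2*k = -4) -> ((k = 2*val - 11 or 2*val <= 2*k - 9) and 3*val >= 5 and 2*k >= -7)) and ((not (val != -4 or 2*k = -4)) -> (3*k >= -19 and 2*k >= -7))
Before val := k: ((k != -4 or 2*k = -4) -> (k = 11 and 3*k >= 5 and 2*k >= -7)) and ((not (k != -4 or 2*k = -4)) -> (3*k >= -19 and 2*k >= -7))
Before val := val - 1: ((k != -4 or 2*k = -4) -> (k = 11 and 3*k >= 5 and 2*k >= -7)) and ((not (k != -4 or 2*k = -4)) -> (3*k >= -19 and 2*k >= -7))
Answer: WP = ((k != -4 or 2*k = -4) -> (k = 11 and 3*k >= 5 and 2*k >= -7)) and ((not (k != -4 or 2*k = -4)) -> (3*k >= -19 and 2*k >= -7))


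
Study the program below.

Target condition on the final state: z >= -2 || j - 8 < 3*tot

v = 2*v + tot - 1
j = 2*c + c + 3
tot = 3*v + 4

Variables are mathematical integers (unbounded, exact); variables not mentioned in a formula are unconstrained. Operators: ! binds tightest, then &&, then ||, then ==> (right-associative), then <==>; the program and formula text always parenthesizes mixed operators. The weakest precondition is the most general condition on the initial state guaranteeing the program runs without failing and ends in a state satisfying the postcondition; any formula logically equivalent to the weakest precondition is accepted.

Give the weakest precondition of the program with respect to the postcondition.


Working backward. After the program, the postcondition z >= -2 || j - 8 < 3*tot must hold; in canonical form it is z >= -2 || j < 3*tot + 8.
Before tot := 3*v + 4: z >= -2 || j < 9*v + 20
Before j := 2*c + c + 3: z >= -2 || 3*c < 9*v + 17
Before v := 2*v + tot - 1: z >= -2 || 3*c < 9*tot + 18*v + 8
Answer: WP = z >= -2 || 3*c < 9*tot + 18*v + 8


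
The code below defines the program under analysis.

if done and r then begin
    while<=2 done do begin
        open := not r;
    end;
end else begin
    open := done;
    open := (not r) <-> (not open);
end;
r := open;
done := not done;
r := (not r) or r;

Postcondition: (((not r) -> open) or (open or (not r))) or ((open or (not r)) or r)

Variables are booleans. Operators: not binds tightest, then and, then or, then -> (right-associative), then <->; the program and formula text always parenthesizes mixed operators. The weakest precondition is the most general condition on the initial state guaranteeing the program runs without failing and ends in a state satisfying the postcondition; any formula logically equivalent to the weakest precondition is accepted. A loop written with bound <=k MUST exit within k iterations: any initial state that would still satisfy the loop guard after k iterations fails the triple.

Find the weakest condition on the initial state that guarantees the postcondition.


Working backward. After the program, the postcondition (((not r) -> open) or (open or (not r))) or ((open or (not r)) or r) must hold; in canonical form it is true.
Before r := (not r) or r: true
Before done := not done: true
Before r := open: true
Then branch requires done -> (done -> (not done)); else branch requires true.
Before the if: (done and r) -> (done -> (done -> (not done)))
Answer: WP = (done and r) -> (done -> (done -> (not done)))


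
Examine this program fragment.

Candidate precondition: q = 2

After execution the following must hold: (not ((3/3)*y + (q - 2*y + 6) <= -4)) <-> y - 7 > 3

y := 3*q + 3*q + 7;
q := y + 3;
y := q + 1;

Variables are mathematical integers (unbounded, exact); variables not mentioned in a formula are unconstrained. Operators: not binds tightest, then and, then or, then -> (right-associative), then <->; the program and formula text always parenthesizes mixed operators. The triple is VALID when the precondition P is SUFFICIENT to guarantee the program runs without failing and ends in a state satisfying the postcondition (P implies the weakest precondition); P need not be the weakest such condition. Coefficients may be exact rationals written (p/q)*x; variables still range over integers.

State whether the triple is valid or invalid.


Working backward. After the program, the postcondition (not ((3/3)*y + (q - 2*y + 6) <= -4)) <-> y - 7 > 3 must hold; in canonical form it is (not (q <= y - 10)) <-> y > 10.
Before y := q + 1: q > 9
Before q := y + 3: y > 6
Before y := 3*q + 3*q + 7: 6*q > -1
The weakest precondition is 6*q > -1.
Check whether q = 2 implies it.
Every state satisfying the precondition satisfies the weakest precondition: the implication holds.
Answer: valid


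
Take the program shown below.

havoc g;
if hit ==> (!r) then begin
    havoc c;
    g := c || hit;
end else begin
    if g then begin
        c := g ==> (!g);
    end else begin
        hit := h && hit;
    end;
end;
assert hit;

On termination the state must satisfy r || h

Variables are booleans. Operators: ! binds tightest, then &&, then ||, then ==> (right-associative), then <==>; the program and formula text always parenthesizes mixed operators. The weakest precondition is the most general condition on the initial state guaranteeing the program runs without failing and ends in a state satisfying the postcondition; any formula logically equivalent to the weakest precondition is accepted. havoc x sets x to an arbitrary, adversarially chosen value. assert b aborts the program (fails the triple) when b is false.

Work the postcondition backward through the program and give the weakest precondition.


Working backward. After the program, r || h must hold.
Before assert hit: hit && (r || h)
Then branch requires hit && (r || h); else branch requires (g ==> (hit && (r || h))) && ((!g) ==> (h && hit && (r || h))).
Before the if: ((hit ==> (!r)) ==> (hit && (r || h))) && ((!(hit ==> (!r))) ==> ((g ==> (hit && (r || h))) && ((!g) ==> (h && hit && (r || h)))))
Before havoc g: ((hit ==> (!r)) ==> (hit && (r || h))) && ((!(hit ==> (!r))) ==> (hit && (r || h))) && ((!(hit ==> (!r))) ==> (h && hit && (r || h)))
Answer: WP = ((hit ==> (!r)) ==> (hit && (r || h))) && ((!(hit ==> (!r))) ==> (hit && (r || h))) && ((!(hit ==> (!r))) ==> (h && hit && (r || h)))


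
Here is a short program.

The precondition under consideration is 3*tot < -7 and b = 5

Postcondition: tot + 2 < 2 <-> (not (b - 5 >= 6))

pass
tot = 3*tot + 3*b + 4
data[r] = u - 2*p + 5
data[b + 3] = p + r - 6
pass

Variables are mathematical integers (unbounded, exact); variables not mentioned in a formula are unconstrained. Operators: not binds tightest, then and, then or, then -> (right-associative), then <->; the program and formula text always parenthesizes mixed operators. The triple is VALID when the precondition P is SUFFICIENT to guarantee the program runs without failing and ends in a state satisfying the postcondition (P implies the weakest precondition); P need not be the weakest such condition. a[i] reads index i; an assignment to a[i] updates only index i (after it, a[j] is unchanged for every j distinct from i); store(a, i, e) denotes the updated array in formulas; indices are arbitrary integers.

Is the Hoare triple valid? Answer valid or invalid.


Working backward. After the program, the postcondition tot + 2 < 2 <-> (not (b - 5 >= 6)) must hold; in canonical form it is tot < 0 <-> (not (b >= 11)).
Before skip: tot < 0 <-> (not (b >= 11))
Before data[b + 3] := p + r - 6: tot < 0 <-> (not (b >= 11))
Before data[r] := u - 2*p + 5: tot < 0 <-> (not (b >= 11))
Before tot := 3*tot + 3*b + 4: 3*b + 3*tot < -4 <-> (not (b >= 11))
Before skip: 3*b + 3*tot < -4 <-> (not (b >= 11))
The weakest precondition is 3*b + 3*tot < -4 <-> (not (b >= 11)).
Check whether 3*tot < -7 and b = 5 implies it.
Countermodel: at the initial state b = 5, tot = -6, the precondition holds but the weakest precondition fails.
Answer: invalid


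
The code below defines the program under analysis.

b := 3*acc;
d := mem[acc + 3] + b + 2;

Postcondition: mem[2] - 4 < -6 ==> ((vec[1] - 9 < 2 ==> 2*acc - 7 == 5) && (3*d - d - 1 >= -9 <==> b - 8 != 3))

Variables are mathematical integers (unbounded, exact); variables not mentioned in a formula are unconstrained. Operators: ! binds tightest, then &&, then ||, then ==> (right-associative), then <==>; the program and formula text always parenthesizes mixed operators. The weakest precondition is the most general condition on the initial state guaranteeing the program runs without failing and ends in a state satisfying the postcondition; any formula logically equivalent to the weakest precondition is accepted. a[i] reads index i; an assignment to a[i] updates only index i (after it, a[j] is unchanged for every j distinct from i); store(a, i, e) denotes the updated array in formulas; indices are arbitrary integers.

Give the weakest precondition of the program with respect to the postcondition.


Working backward. After the program, the postcondition mem[2] - 4 < -6 ==> ((vec[1] - 9 < 2 ==> 2*acc - 7 == 5) && (3*d - d - 1 >= -9 <==> b - 8 != 3)) must hold; in canonical form it is mem[2] < -2 ==> ((vec[1] < 11 ==> 2*acc == 12) && (2*d >= -8 <==> b != 11)).
Before d := mem[acc + 3] + b + 2: mem[2] < -2 ==> ((vec[1] < 11 ==> 2*acc == 12) && (2*mem[acc + 3] + 2*b >= -12 <==> b != 11))
Before b := 3*acc: mem[2] < -2 ==> ((vec[1] < 11 ==> 2*acc == 12) && (2*mem[acc + 3] + 6*acc >= -12 <==> 3*acc != 11))
Answer: WP = mem[2] < -2 ==> ((vec[1] < 11 ==> 2*acc == 12) && (2*mem[acc + 3] + 6*acc >= -12 <==> 3*acc != 11))


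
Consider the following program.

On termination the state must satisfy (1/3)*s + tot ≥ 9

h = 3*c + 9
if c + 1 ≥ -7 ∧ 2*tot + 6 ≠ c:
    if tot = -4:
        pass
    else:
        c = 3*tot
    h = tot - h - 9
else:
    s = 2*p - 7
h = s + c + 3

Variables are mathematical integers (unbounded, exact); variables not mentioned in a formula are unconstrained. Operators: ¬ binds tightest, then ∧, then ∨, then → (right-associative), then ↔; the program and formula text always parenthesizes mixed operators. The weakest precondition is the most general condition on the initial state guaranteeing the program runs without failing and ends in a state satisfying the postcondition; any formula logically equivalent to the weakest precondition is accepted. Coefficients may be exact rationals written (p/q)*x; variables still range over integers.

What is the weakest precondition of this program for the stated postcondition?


Working backward. After the program, (1/3)*s + tot ≥ 9 must hold.
Before h := s + c + 3: (1/3)*s + tot ≥ 9
Then branch requires (tot = -4 → (1/3)*s + tot ≥ 9) ∧ ((¬(tot = -4)) → (1/3)*s + tot ≥ 9); else branch requires (2/3)*p + tot ≥ 34/3.
Before the if: ((c ≥ -8 ∧ 2*tot ≠ c - 6) → ((tot = -4 → (1/3)*s + tot ≥ 9) ∧ ((¬(tot = -4)) → (1/3)*s + tot ≥ 9))) ∧ ((¬(c ≥ -8 ∧ 2*tot ≠ c - 6)) → (2/3)*p + tot ≥ 34/3)
Before h := 3*c + 9: ((c ≥ -8 ∧ 2*tot ≠ c - 6) → ((tot = -4 → (1/3)*s + tot ≥ 9) ∧ ((¬(tot = -4)) → (1/3)*s + tot ≥ 9))) ∧ ((¬(c ≥ -8 ∧ 2*tot ≠ c - 6)) → (2/3)*p + tot ≥ 34/3)
Answer: WP = ((c ≥ -8 ∧ 2*tot ≠ c - 6) → ((tot = -4 → (1/3)*s + tot ≥ 9) ∧ ((¬(tot = -4)) → (1/3)*s + tot ≥ 9))) ∧ ((¬(c ≥ -8 ∧ 2*tot ≠ c - 6)) → (2/3)*p + tot ≥ 34/3)


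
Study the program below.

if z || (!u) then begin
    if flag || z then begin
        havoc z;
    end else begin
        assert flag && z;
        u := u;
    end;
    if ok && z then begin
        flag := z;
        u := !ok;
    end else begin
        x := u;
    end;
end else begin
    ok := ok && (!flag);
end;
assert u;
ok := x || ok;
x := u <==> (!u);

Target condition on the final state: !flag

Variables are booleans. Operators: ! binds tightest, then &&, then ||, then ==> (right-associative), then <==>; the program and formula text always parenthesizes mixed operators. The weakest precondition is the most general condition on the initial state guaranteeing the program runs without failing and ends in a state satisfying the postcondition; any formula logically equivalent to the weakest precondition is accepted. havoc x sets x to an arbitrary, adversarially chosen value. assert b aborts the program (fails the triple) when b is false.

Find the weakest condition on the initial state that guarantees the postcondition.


Working backward. After the program, !flag must hold.
Before x := u <==> (!u): !flag
Before ok := x || ok: !flag
Before assert u: u && (!flag)
Then branch requires ((flag || z) ==> ((!ok) && ((!ok) ==> (u && (!flag))) && u && (!flag))) && ((!(flag || z)) ==> (flag && z && ((ok && z) ==> ((!ok) && (!z))) && ((!(ok && z)) ==> (u && (!flag))))); else branch requires u && (!flag).
Before the if: ((z || (!u)) ==> (((flag || z) ==> ((!ok) && ((!ok) ==> (u && (!flag))) && u && (!flag))) && ((!(flag || z)) ==> (flag && z && ((ok && z) ==> ((!ok) && (!z))) && ((!(ok && z)) ==> (u && (!flag))))))) && ((!(z || (!u))) ==> (u && (!flag)))
Answer: WP = ((z || (!u)) ==> (((flag || z) ==> ((!ok) && ((!ok) ==> (u && (!flag))) && u && (!flag))) && ((!(flag || z)) ==> (flag && z && ((ok && z) ==> ((!ok) && (!z))) && ((!(ok && z)) ==> (u && (!flag))))))) && ((!(z || (!u))) ==> (u && (!flag)))


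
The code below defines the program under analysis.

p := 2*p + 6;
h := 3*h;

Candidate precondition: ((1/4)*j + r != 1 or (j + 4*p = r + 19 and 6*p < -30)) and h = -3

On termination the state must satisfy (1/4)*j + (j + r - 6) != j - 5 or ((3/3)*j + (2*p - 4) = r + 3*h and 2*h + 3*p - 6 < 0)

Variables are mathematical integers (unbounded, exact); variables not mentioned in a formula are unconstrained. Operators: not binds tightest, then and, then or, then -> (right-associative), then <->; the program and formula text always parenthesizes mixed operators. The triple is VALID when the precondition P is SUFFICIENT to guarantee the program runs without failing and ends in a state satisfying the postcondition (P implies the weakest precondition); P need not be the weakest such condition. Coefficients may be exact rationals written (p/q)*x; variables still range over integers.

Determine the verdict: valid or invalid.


Working backward. After the program, the postcondition (1/4)*j + (j + r - 6) != j - 5 or ((3/3)*j + (2*p - 4) = r + 3*h and 2*h + 3*p - 6 < 0) must hold; in canonical form it is (1/4)*j + r != 1 or (j + 2*p = 3*h + r + 4 and 2*h + 3*p < 6).
Before h := 3*h: (1/4)*j + r != 1 or (j + 2*p = 9*h + r + 4 and 6*h + 3*p < 6)
Before p := 2*p + 6: (1/4)*j + r != 1 or (j + 4*p = 9*h + r - 8 and 6*h + 6*p < -12)
The weakest precondition is (1/4)*j + r != 1 or (j + 4*p = 9*h + r - 8 and 6*h + 6*p < -12).
Check whether ((1/4)*j + r != 1 or (j + 4*p = r + 19 and 6*p < -30)) and h = -3 implies it.
Countermodel: at the initial state h = -3, j = 48, p = -10, r = -11, the precondition holds but the weakest precondition fails.
Answer: invalid


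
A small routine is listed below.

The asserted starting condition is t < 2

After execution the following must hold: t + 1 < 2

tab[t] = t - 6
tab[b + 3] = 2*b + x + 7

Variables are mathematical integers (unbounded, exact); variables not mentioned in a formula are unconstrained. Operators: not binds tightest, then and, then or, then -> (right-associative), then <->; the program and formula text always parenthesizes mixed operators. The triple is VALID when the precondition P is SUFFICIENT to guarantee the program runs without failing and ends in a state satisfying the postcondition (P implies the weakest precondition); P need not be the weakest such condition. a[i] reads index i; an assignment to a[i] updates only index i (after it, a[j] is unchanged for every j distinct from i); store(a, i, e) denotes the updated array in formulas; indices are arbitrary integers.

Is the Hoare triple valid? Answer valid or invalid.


Working backward. After the program, the postcondition t + 1 < 2 must hold; in canonical form it is t < 1.
Before tab[b + 3] := 2*b + x + 7: t < 1
Before tab[t] := t - 6: t < 1
The weakest precondition is t < 1.
Check whether t < 2 implies it.
Countermodel: at the initial state t = 1, the precondition holds but the weakest precondition fails.
Answer: invalid


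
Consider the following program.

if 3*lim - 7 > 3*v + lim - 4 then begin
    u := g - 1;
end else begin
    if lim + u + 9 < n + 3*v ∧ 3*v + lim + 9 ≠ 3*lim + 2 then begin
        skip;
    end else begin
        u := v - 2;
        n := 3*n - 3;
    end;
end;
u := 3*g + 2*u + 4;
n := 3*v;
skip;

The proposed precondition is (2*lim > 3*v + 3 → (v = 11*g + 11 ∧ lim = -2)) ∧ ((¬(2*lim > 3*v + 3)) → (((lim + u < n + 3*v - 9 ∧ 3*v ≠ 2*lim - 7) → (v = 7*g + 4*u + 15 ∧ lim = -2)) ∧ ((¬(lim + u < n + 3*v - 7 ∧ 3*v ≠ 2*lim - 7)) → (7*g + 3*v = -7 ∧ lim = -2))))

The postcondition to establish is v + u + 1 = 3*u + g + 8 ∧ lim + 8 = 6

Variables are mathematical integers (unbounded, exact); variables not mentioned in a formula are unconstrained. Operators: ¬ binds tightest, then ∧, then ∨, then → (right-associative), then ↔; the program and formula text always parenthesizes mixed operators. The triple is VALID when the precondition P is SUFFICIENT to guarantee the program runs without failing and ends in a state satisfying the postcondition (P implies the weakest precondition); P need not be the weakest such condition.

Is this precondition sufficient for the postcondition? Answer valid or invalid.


Working backward. After the program, the postcondition v + u + 1 = 3*u + g + 8 ∧ lim + 8 = 6 must hold; in canonical form it is v = g + 2*u + 7 ∧ lim = -2.
Before skip: v = g + 2*u + 7 ∧ lim = -2
Before n := 3*v: v = g + 2*u + 7 ∧ lim = -2
Before u := 3*g + 2*u + 4: v = 7*g + 4*u + 15 ∧ lim = -2
Then branch requires v = 11*g + 11 ∧ lim = -2; else branch requires ((lim + u < n + 3*v - 9 ∧ 3*v ≠ 2*lim - 7) → (v = 7*g + 4*u + 15 ∧ lim = -2)) ∧ ((¬(lim + u < n + 3*v - 9 ∧ 3*v ≠ 2*lim - 7)) → (7*g + 3*v = -7 ∧ lim = -2)).
Before the if: (2*lim > 3*v + 3 → (v = 11*g + 11 ∧ lim = -2)) ∧ ((¬(2*lim > 3*v + 3)) → (((lim + u < n + 3*v - 9 ∧ 3*v ≠ 2*lim - 7) → (v = 7*g + 4*u + 15 ∧ lim = -2)) ∧ ((¬(lim + u < n + 3*v - 9 ∧ 3*v ≠ 2*lim - 7)) → (7*g + 3*v = -7 ∧ lim = -2))))
The weakest precondition is (2*lim > 3*v + 3 → (v = 11*g + 11 ∧ lim = -2)) ∧ ((¬(2*lim > 3*v + 3)) → (((lim + u < n + 3*v - 9 ∧ 3*v ≠ 2*lim - 7) → (v = 7*g + 4*u + 15 ∧ lim = -2)) ∧ ((¬(lim + u < n + 3*v - 9 ∧ 3*v ≠ 2*lim - 7)) → (7*g + 3*v = -7 ∧ lim = -2)))).
Check whether (2*lim > 3*v + 3 → (v = 11*g + 11 ∧ lim = -2)) ∧ ((¬(2*lim > 3*v + 3)) → (((lim + u < n + 3*v - 9 ∧ 3*v ≠ 2*lim - 7) → (v = 7*g + 4*u + 15 ∧ lim = -2)) ∧ ((¬(lim + u < n + 3*v - 7 ∧ 3*v ≠ 2*lim - 7)) → (7*g + 3*v = -7 ∧ lim = -2)))) implies it.
Countermodel: at the initial state g = -2, lim = 0, n = 2, u = 0, v = 2, the precondition holds but the weakest precondition fails.
Answer: invalid


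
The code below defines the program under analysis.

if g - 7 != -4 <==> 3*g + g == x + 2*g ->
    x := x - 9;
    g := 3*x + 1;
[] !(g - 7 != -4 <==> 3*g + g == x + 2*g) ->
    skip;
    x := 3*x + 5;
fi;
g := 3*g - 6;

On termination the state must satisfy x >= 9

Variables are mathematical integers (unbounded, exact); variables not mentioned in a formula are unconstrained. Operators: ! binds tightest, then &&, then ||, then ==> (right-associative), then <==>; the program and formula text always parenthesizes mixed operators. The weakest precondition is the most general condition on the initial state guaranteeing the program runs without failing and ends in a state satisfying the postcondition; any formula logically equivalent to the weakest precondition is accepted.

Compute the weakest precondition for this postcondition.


Working backward. After the program, x >= 9 must hold.
Before g := 3*g - 6: x >= 9
Then branch requires x >= 18; else branch requires 3*x >= 4.
Before the if: ((g != 3 <==> 2*g == x) ==> x >= 18) && ((!(g != 3 <==> 2*g == x)) ==> 3*x >= 4)
Answer: WP = ((g != 3 <==> 2*g == x) ==> x >= 18) && ((!(g != 3 <==> 2*g == x)) ==> 3*x >= 4)


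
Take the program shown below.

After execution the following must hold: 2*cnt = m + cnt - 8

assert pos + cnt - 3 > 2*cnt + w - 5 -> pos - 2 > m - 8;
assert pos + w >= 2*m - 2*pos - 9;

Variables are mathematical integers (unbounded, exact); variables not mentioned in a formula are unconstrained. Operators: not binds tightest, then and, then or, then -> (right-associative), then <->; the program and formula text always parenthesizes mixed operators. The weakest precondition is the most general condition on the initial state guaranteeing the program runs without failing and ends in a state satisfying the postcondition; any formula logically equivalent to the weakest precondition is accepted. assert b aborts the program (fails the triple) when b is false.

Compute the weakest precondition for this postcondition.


Working backward. After the program, the postcondition 2*cnt = m + cnt - 8 must hold; in canonical form it is cnt = m - 8.
Before assert pos + w >= 2*m - 2*pos - 9: 3*pos + w >= 2*m - 9 and cnt = m - 8
Before assert pos + cnt - 3 > 2*cnt + w - 5 -> pos - 2 > m - 8: (pos > cnt + w - 2 -> pos > m - 6) and 3*pos + w >= 2*m - 9 and cnt = m - 8
Answer: WP = (pos > cnt + w - 2 -> pos > m - 6) and 3*pos + w >= 2*m - 9 and cnt = m - 8


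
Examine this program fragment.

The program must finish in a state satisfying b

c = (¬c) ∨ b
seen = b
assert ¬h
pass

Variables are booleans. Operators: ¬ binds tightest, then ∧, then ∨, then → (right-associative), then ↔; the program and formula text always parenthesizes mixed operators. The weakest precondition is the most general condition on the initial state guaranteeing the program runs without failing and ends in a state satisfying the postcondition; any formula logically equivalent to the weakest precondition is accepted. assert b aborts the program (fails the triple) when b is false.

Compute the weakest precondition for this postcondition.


Working backward. After the program, b must hold.
Before skip: b
Before assert ¬h: (¬h) ∧ b
Before seen := b: (¬h) ∧ b
Before c := (¬c) ∨ b: (¬h) ∧ b
Answer: WP = (¬h) ∧ b


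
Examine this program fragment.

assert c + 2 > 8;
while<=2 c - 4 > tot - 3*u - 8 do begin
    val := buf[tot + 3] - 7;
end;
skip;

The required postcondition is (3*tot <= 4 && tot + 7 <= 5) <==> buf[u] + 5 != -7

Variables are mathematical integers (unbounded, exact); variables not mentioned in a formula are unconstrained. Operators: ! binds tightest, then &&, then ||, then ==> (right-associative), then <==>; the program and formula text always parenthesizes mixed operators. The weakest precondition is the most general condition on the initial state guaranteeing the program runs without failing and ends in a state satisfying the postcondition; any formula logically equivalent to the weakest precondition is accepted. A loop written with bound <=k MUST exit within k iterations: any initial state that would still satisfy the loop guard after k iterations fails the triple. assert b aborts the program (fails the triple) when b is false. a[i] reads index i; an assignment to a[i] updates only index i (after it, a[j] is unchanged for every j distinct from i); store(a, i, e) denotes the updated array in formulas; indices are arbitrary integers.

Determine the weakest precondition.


Working backward. After the program, the postcondition (3*tot <= 4 && tot + 7 <= 5) <==> buf[u] + 5 != -7 must hold; in canonical form it is (3*tot <= 4 && tot <= -2) <==> buf[u] != -12.
Before skip: (3*tot <= 4 && tot <= -2) <==> buf[u] != -12
Before the loop (bound <=2), unroll the exhaustion recursion (WP_0 = exit-now case; WP_j = one more guarded iteration, up to j = 2):
  WP_0: (!(c + 3*u > tot - 4)) && ((3*tot <= 4 && tot <= -2) <==> buf[u] != -12)
  WP_1: (c + 3*u > tot - 4 ==> ((!(c + 3*u > tot - 4)) && ((3*tot <= 4 && tot <= -2) <==> buf[u] != -12))) && ((!(c + 3*u > tot - 4)) ==> ((3*tot <= 4 && tot <= -2) <==> buf[u] != -12))
  WP_2: (c + 3*u > tot - 4 ==> ((c + 3*u > tot - 4 ==> ((!(c + 3*u > tot - 4)) && ((3*tot <= 4 && tot <= -2) <==> buf[u] != -12))) && ((!(c + 3*u > tot - 4)) ==> ((3*tot <= 4 && tot <= -2) <==> buf[u] != -12)))) && ((!(c + 3*u > tot - 4)) ==> ((3*tot <= 4 && tot <= -2) <==> buf[u] != -12))
So before the loop: (c + 3*u > tot - 4 ==> ((c + 3*u > tot - 4 ==> ((!(c + 3*u > tot - 4)) && ((3*tot <= 4 && tot <= -2) <==> buf[u] != -12))) && ((!(c + 3*u > tot - 4)) ==> ((3*tot <= 4 && tot <= -2) <==> buf[u] != -12)))) && ((!(c + 3*u > tot - 4)) ==> ((3*tot <= 4 && tot <= -2) <==> buf[u] != -12))
Before assert c + 2 > 8: c > 6 && (c + 3*u > tot - 4 ==> ((c + 3*u > tot - 4 ==> ((!(c + 3*u > tot - 4)) && ((3*tot <= 4 && tot <= -2) <==> buf[u] != -12))) && ((!(c + 3*u > tot - 4)) ==> ((3*tot <= 4 && tot <= -2) <==> buf[u] != -12)))) && ((!(c + 3*u > tot - 4)) ==> ((3*tot <= 4 && tot <= -2) <==> buf[u] != -12))
Answer: WP = c > 6 && (c + 3*u > tot - 4 ==> ((c + 3*u > tot - 4 ==> ((!(c + 3*u > tot - 4)) && ((3*tot <= 4 && tot <= -2) <==> buf[u] != -12))) && ((!(c + 3*u > tot - 4)) ==> ((3*tot <= 4 && tot <= -2) <==> buf[u] != -12)))) && ((!(c + 3*u > tot - 4)) ==> ((3*tot <= 4 && tot <= -2) <==> buf[u] != -12))


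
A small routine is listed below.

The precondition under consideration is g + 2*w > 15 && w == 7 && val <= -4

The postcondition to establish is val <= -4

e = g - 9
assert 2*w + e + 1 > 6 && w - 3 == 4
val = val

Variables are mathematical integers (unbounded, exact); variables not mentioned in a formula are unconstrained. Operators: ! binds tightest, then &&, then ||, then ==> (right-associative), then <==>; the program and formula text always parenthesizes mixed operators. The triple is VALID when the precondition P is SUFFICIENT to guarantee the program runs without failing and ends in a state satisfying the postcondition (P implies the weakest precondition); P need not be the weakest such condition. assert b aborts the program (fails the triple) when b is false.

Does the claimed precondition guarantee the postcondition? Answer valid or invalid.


Working backward. After the program, val <= -4 must hold.
Before val := val: val <= -4
Before assert 2*w + e + 1 > 6 && w - 3 == 4: e + 2*w > 5 && w == 7 && val <= -4
Before e := g - 9: g + 2*w > 14 && w == 7 && val <= -4
The weakest precondition is g + 2*w > 14 && w == 7 && val <= -4.
Check whether g + 2*w > 15 && w == 7 && val <= -4 implies it.
Every state satisfying the precondition satisfies the weakest precondition: the implication holds.
Answer: valid
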